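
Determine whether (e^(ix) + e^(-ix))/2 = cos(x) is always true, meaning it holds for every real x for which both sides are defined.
Yes, this is an identity.

Claim: (e^(ix) + e^(-ix))/2 = cos(x).
Reasoning: By Euler's formula e^(ix) = cos(x) + i·sin(x) and e^(-ix) = cos(x) - i·sin(x). Adding cancels the sine terms: e^(ix) + e^(-ix) = 2cos(x); divide by 2.
So the two sides agree for every real x for which both sides are defined.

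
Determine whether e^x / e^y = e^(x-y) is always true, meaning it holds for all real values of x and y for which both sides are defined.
Yes, this is an identity.

Claim: e^x / e^y = e^(x-y).
Reasoning: 1/e^y = e^(-y), so e^x / e^y = e^x · e^(-y) = e^(x + (-y)) = e^(x-y) by the product rule for exponents.
So the two sides agree for all real values of x and y for which both sides are defined.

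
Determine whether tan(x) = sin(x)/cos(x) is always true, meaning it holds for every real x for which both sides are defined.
Claim: tan(x) = sin(x)/cos(x).
Reasoning: For an angle x whose terminal point on the unit circle is (cos x, sin x), tan(x) is defined as the ratio (second coordinate)/(first coordinate) = sin(x)/cos(x), wherever cos(x) ≠ 0.
So the two sides agree for every real x for which both sides are defined.

Conclusion: Yes, this is an identity.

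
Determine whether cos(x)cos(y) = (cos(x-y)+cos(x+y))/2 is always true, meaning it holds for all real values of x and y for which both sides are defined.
Yes, this is an identity.

Claim: cos(x)cos(y) = (cos(x-y)+cos(x+y))/2.
Reasoning: cos(x-y) = cos(x)cos(y) + sin(x)sin(y) and cos(x+y) = cos(x)cos(y) - sin(x)sin(y). Adding, cos(x-y) + cos(x+y) = 2cos(x)cos(y); divide by 2.
So the two sides agree for all real values of x and y for which both sides are defined.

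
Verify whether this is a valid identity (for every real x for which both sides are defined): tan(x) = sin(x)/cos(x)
Claim: tan(x) = sin(x)/cos(x).
Reasoning: For an angle x whose terminal point on the unit circle is (cos x, sin x), tan(x) is defined as the ratio (second coordinate)/(first coordinate) = sin(x)/cos(x), wherever cos(x) ≠ 0.
So the two sides agree for every real x for which both sides are defined.

Conclusion: Yes, this is an identity.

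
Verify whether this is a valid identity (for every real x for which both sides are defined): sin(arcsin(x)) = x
Claim: sin(arcsin(x)) = x.
Reasoning: For -1 ≤ x ≤ 1 (where arcsin is defined), arcsin(x) is by definition an angle whose sine equals x. Taking the sine of that angle returns x. (Note the other order, arcsin(sin x) = x, is NOT an identity.)
So the two sides agree for every real x for which both sides are defined.

Conclusion: Yes, this is an identity.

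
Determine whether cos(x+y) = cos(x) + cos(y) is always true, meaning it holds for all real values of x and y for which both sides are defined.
No, this is NOT an identity.

Claim: cos(x+y) = cos(x) + cos(y).
Test a specific point where both sides are defined: x = π/2, y = 2π/3.
LHS = cos(x+y) ≈ -0.8660
RHS = cos(x) + cos(y) ≈ -0.5000
Since -0.8660 ≠ -0.5000, the equation fails at this point, so it cannot hold for all real values of x and y for which both sides are defined.
The correct expansion is cos(x+y) = cos(x)cos(y) - sin(x)sin(y); cosine is not additive.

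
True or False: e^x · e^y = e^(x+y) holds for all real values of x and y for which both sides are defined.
True.

Claim: e^x · e^y = e^(x+y).
Reasoning: This is the law of exponents for a common base: multiplying powers adds exponents. E.g. from the series, (Σ x^j/j!)(Σ y^k/k!) = Σ_m (Σ_{j+k=m} x^j y^k/(j!k!)) = Σ_m (x+y)^m/m! by the binomial theorem.
So the two sides agree for all real values of x and y for which both sides are defined.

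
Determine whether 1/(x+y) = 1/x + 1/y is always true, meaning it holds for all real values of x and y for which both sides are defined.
No, this is NOT an identity.

Claim: 1/(x+y) = 1/x + 1/y.
Test a specific point where both sides are defined: x = 3/2, y = 4.
LHS = 1/(x+y) ≈ 0.1818
RHS = 1/x + 1/y ≈ 0.9167
Since 0.1818 ≠ 0.9167, the equation fails at this point, so it cannot hold for all real values of x and y for which both sides are defined.
1/x + 1/y = (x+y)/(xy), which is not 1/(x+y).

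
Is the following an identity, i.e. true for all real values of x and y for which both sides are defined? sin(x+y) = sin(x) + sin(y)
Claim: sin(x+y) = sin(x) + sin(y).
Test a specific point where both sides are defined: x = -π/6, y = π/4.
LHS = sin(x+y) ≈ 0.2588
RHS = sin(x) + sin(y) ≈ 0.2071
Since 0.2588 ≠ 0.2071, the equation fails at this point, so it cannot hold for all real values of x and y for which both sides are defined.
The correct expansion is sin(x+y) = sin(x)cos(y) + cos(x)sin(y); sine is not additive.

Conclusion: No, this is NOT an identity.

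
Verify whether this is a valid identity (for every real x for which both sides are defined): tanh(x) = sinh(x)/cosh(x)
Claim: tanh(x) = sinh(x)/cosh(x).
Reasoning: tanh(x) is defined as sinh(x)/cosh(x) = (e^x - e^-x)/(e^x + e^-x); cosh(x) ≥ 1 is never zero, so this holds for every real x.
So the two sides agree for every real x for which both sides are defined.

Conclusion: Yes, this is an identity.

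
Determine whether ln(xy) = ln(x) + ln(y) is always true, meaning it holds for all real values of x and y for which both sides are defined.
Claim: ln(xy) = ln(x) + ln(y).
Reasoning: Both sides are simultaneously defined only when x, y > 0. Write x = e^p, y = e^q (p = ln x, q = ln y). Then xy = e^p · e^q = e^(p+q), so ln(xy) = p + q = ln(x) + ln(y).
So the two sides agree for all real values of x and y for which both sides are defined.

Conclusion: Yes, this is an identity.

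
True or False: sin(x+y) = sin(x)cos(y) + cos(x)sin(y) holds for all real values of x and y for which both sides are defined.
Claim: sin(x+y) = sin(x)cos(y) + cos(x)sin(y).
Reasoning: By Euler's formula e^(i(x+y)) = e^(ix)·e^(iy) = (cos x + i·sin x)(cos y + i·sin y). The imaginary part of the left side is sin(x+y); the imaginary part of the product is sin(x)cos(y) + cos(x)sin(y).
So the two sides agree for all real values of x and y for which both sides are defined.

Conclusion: True.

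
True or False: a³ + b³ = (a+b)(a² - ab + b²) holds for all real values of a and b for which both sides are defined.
Claim: a³ + b³ = (a+b)(a² - ab + b²).
Reasoning: Expand the right side: (a+b)(a² - ab + b²) = a³ - a²b + ab² + a²b - ab² + b³ = a³ + b³ (the middle terms cancel in pairs).
So the two sides agree for all real values of a and b for which both sides are defined.

Conclusion: True.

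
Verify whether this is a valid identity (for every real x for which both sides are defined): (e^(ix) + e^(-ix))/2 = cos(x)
Yes, this is an identity.

Claim: (e^(ix) + e^(-ix))/2 = cos(x).
Reasoning: By Euler's formula e^(ix) = cos(x) + i·sin(x) and e^(-ix) = cos(x) - i·sin(x). Adding cancels the sine terms: e^(ix) + e^(-ix) = 2cos(x); divide by 2.
So the two sides agree for every real x for which both sides are defined.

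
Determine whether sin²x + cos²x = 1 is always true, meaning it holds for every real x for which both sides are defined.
Claim: sin²x + cos²x = 1.
Reasoning: The point (cos x, sin x) lies on the unit circle X² + Y² = 1, so cos²x + sin²x = 1 for every real x.
So the two sides agree for every real x for which both sides are defined.

Conclusion: Yes, this is an identity.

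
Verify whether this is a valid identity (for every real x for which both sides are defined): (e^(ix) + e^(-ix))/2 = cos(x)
Claim: (e^(ix) + e^(-ix))/2 = cos(x).
Reasoning: By Euler's formula e^(ix) = cos(x) + i·sin(x) and e^(-ix) = cos(x) - i·sin(x). Adding cancels the sine terms: e^(ix) + e^(-ix) = 2cos(x); divide by 2.
So the two sides agree for every real x for which both sides are defined.

Conclusion: Yes, this is an identity.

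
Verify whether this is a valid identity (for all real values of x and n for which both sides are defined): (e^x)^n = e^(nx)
Yes, this is an identity.

Claim: (e^x)^n = e^(nx).
Reasoning: e^x is a positive real number, and for a positive base B and real exponent n, B^n = e^(n·ln B). With B = e^x, ln B = x, so (e^x)^n = e^(n·x).
So the two sides agree for all real values of x and n for which both sides are defined.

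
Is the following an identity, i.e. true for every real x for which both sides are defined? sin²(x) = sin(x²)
Claim: sin²(x) = sin(x²).
Test a specific point where both sides are defined: x = π/4.
LHS = sin²(x) ≈ 0.5000
RHS = sin(x²) ≈ 0.5785
Since 0.5000 ≠ 0.5785, the equation fails at this point, so it cannot hold for every real x for which both sides are defined.
sin²(x) means (sin x)², squaring the output; sin(x²) squares the input. These are different functions.

Conclusion: No, this is NOT an identity.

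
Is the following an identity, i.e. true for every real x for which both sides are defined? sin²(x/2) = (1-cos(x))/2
Yes, this is an identity.

Claim: sin²(x/2) = (1-cos(x))/2.
Reasoning: Use cos(2θ) = 1 - 2sin²θ with θ = x/2: cos(x) = 1 - 2sin²(x/2). Solving for sin²(x/2) gives (1 - cos(x))/2.
So the two sides agree for every real x for which both sides are defined.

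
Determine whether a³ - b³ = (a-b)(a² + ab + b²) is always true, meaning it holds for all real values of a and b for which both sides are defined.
Yes, this is an identity.

Claim: a³ - b³ = (a-b)(a² + ab + b²).
Reasoning: Expand the right side: (a-b)(a² + ab + b²) = a³ + a²b + ab² - a²b - ab² - b³ = a³ - b³ (the middle terms cancel in pairs).
So the two sides agree for all real values of a and b for which both sides are defined.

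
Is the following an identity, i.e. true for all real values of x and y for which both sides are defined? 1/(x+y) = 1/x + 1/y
No, this is NOT an identity.

Claim: 1/(x+y) = 1/x + 1/y.
Test a specific point where both sides are defined: x = 1/2, y = -2.
LHS = 1/(x+y) ≈ -0.6667
RHS = 1/x + 1/y ≈ 1.5000
Since -0.6667 ≠ 1.5000, the equation fails at this point, so it cannot hold for all real values of x and y for which both sides are defined.
1/x + 1/y = (x+y)/(xy), which is not 1/(x+y).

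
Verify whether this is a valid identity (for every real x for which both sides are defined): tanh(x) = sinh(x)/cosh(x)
Yes, this is an identity.

Claim: tanh(x) = sinh(x)/cosh(x).
Reasoning: tanh(x) is defined as sinh(x)/cosh(x) = (e^x - e^-x)/(e^x + e^-x); cosh(x) ≥ 1 is never zero, so this holds for every real x.
So the two sides agree for every real x for which both sides are defined.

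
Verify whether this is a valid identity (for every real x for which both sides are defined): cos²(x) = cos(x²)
Claim: cos²(x) = cos(x²).
Test a specific point where both sides are defined: x = π/4.
LHS = cos²(x) ≈ 0.5000
RHS = cos(x²) ≈ 0.8157
Since 0.5000 ≠ 0.8157, the equation fails at this point, so it cannot hold for every real x for which both sides are defined.
cos²(x) means (cos x)², squaring the output; cos(x²) squares the input. These are different functions.

Conclusion: No, this is NOT an identity.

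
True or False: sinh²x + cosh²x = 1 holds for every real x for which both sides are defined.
Claim: sinh²x + cosh²x = 1.
Test a specific point where both sides are defined: x = 1/2.
LHS = sinh²x + cosh²x ≈ 1.5431
RHS = 1 ≈ 1.0000
Since 1.5431 ≠ 1.0000, the equation fails at this point, so it cannot hold for every real x for which both sides are defined.
The correct hyperbolic identity is cosh²x - sinh²x = 1 (a difference); the sum sinh²x + cosh²x equals cosh(2x).

Conclusion: False.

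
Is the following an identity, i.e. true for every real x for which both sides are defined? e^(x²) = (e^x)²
No, this is NOT an identity.

Claim: e^(x²) = (e^x)².
Test a specific point where both sides are defined: x = -2.
LHS = e^(x²) ≈ 54.5982
RHS = (e^x)² ≈ 0.0183
Since 54.5982 ≠ 0.0183, the equation fails at this point, so it cannot hold for every real x for which both sides are defined.
(e^x)² = e^(2x), and 2x ≠ x² in general.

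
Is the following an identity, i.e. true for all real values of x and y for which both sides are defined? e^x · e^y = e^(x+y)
Yes, this is an identity.

Claim: e^x · e^y = e^(x+y).
Reasoning: This is the law of exponents for a common base: multiplying powers adds exponents. E.g. from the series, (Σ x^j/j!)(Σ y^k/k!) = Σ_m (Σ_{j+k=m} x^j y^k/(j!k!)) = Σ_m (x+y)^m/m! by the binomial theorem.
So the two sides agree for all real values of x and y for which both sides are defined.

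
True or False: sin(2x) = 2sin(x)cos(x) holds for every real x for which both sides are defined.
Claim: sin(2x) = 2sin(x)cos(x).
Reasoning: Put y = x in the addition formula sin(x+y) = sin(x)cos(y) + cos(x)sin(y): sin(2x) = sin(x)cos(x) + cos(x)sin(x) = 2sin(x)cos(x).
So the two sides agree for every real x for which both sides are defined.

Conclusion: True.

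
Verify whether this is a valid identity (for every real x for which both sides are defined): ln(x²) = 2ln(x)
Claim: ln(x²) = 2ln(x).
Reasoning: The right side requires x > 0. For x > 0, x² = (e^(ln x))² = e^(2ln x), so ln(x²) = 2ln(x). (For x < 0 the right side is undefined, so those values are outside the claim.)
So the two sides agree for every real x for which both sides are defined.

Conclusion: Yes, this is an identity.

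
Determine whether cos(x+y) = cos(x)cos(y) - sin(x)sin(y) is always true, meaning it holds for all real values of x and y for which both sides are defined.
Yes, this is an identity.

Claim: cos(x+y) = cos(x)cos(y) - sin(x)sin(y).
Reasoning: By Euler's formula e^(i(x+y)) = e^(ix)·e^(iy) = (cos x + i·sin x)(cos y + i·sin y). The real part of the left side is cos(x+y); the real part of the product is cos(x)cos(y) - sin(x)sin(y) (since i·i = -1).
So the two sides agree for all real values of x and y for which both sides are defined.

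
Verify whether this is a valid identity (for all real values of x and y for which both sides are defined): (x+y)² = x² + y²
No, this is NOT an identity.

Claim: (x+y)² = x² + y².
Test a specific point where both sides are defined: x = 5, y = 3/2.
LHS = (x+y)² ≈ 42.2500
RHS = x² + y² ≈ 27.2500
Since 42.2500 ≠ 27.2500, the equation fails at this point, so it cannot hold for all real values of x and y for which both sides are defined.
The correct expansion is (x+y)² = x² + 2xy + y²; the cross term 2xy is missing.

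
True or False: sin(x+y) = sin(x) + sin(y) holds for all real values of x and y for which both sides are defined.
Claim: sin(x+y) = sin(x) + sin(y).
Test a specific point where both sides are defined: x = 2π/3, y = π/2.
LHS = sin(x+y) ≈ -0.5000
RHS = sin(x) + sin(y) ≈ 1.8660
Since -0.5000 ≠ 1.8660, the equation fails at this point, so it cannot hold for all real values of x and y for which both sides are defined.
The correct expansion is sin(x+y) = sin(x)cos(y) + cos(x)sin(y); sine is not additive.

Conclusion: False.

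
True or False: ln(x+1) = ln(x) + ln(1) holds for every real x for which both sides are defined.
False.

Claim: ln(x+1) = ln(x) + ln(1).
Test a specific point where both sides are defined: x = 4.
LHS = ln(x+1) ≈ 1.6094
RHS = ln(x) + ln(1) ≈ 1.3863
Since 1.6094 ≠ 1.3863, the equation fails at this point, so it cannot hold for every real x for which both sides are defined.
ln(1) = 0, so the right side is just ln(x), which differs from ln(x+1).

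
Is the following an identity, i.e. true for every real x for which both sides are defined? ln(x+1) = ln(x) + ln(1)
Claim: ln(x+1) = ln(x) + ln(1).
Test a specific point where both sides are defined: x = 3/2.
LHS = ln(x+1) ≈ 0.9163
RHS = ln(x) + ln(1) ≈ 0.4055
Since 0.9163 ≠ 0.4055, the equation fails at this point, so it cannot hold for every real x for which both sides are defined.
ln(1) = 0, so the right side is just ln(x), which differs from ln(x+1).

Conclusion: No, this is NOT an identity.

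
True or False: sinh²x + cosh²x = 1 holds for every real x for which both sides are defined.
Claim: sinh²x + cosh²x = 1.
Test a specific point where both sides are defined: x = 3/2.
LHS = sinh²x + cosh²x ≈ 10.0677
RHS = 1 ≈ 1.0000
Since 10.0677 ≠ 1.0000, the equation fails at this point, so it cannot hold for every real x for which both sides are defined.
The correct hyperbolic identity is cosh²x - sinh²x = 1 (a difference); the sum sinh²x + cosh²x equals cosh(2x).

Conclusion: False.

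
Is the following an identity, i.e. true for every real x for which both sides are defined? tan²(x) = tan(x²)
Claim: tan²(x) = tan(x²).
Test a specific point where both sides are defined: x = -π/6.
LHS = tan²(x) ≈ 0.3333
RHS = tan(x²) ≈ 0.2812
Since 0.3333 ≠ 0.2812, the equation fails at this point, so it cannot hold for every real x for which both sides are defined.
tan²(x) means (tan x)², squaring the output; tan(x²) squares the input. These are different functions.

Conclusion: No, this is NOT an identity.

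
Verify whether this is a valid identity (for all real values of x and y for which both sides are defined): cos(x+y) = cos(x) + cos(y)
No, this is NOT an identity.

Claim: cos(x+y) = cos(x) + cos(y).
Test a specific point where both sides are defined: x = 2π/3, y = π/4.
LHS = cos(x+y) ≈ -0.9659
RHS = cos(x) + cos(y) ≈ 0.2071
Since -0.9659 ≠ 0.2071, the equation fails at this point, so it cannot hold for all real values of x and y for which both sides are defined.
The correct expansion is cos(x+y) = cos(x)cos(y) - sin(x)sin(y); cosine is not additive.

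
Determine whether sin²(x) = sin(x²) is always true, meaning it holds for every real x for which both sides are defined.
No, this is NOT an identity.

Claim: sin²(x) = sin(x²).
Test a specific point where both sides are defined: x = -π/4.
LHS = sin²(x) ≈ 0.5000
RHS = sin(x²) ≈ 0.5785
Since 0.5000 ≠ 0.5785, the equation fails at this point, so it cannot hold for every real x for which both sides are defined.
sin²(x) means (sin x)², squaring the output; sin(x²) squares the input. These are different functions.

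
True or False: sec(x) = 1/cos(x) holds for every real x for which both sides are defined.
Claim: sec(x) = 1/cos(x).
Reasoning: sec(x) is by definition the reciprocal of cos(x), wherever cos(x) ≠ 0.
So the two sides agree for every real x for which both sides are defined.

Conclusion: True.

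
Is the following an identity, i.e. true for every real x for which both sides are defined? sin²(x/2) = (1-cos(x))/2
Claim: sin²(x/2) = (1-cos(x))/2.
Reasoning: Use cos(2θ) = 1 - 2sin²θ with θ = x/2: cos(x) = 1 - 2sin²(x/2). Solving for sin²(x/2) gives (1 - cos(x))/2.
So the two sides agree for every real x for which both sides are defined.

Conclusion: Yes, this is an identity.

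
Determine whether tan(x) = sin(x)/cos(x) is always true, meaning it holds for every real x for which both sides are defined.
Yes, this is an identity.

Claim: tan(x) = sin(x)/cos(x).
Reasoning: For an angle x whose terminal point on the unit circle is (cos x, sin x), tan(x) is defined as the ratio (second coordinate)/(first coordinate) = sin(x)/cos(x), wherever cos(x) ≠ 0.
So the two sides agree for every real x for which both sides are defined.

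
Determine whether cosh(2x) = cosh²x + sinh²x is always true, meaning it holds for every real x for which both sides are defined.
Yes, this is an identity.

Claim: cosh(2x) = cosh²x + sinh²x.
Reasoning: cosh²x = (e^(2x) + 2 + e^(-2x))/4 and sinh²x = (e^(2x) - 2 + e^(-2x))/4. Adding gives (2e^(2x) + 2e^(-2x))/4 = (e^(2x) + e^(-2x))/2 = cosh(2x).
So the two sides agree for every real x for which both sides are defined.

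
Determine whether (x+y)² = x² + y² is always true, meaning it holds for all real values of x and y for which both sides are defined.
Claim: (x+y)² = x² + y².
Test a specific point where both sides are defined: x = -1, y = -1.
LHS = (x+y)² ≈ 4.0000
RHS = x² + y² ≈ 2.0000
Since 4.0000 ≠ 2.0000, the equation fails at this point, so it cannot hold for all real values of x and y for which both sides are defined.
The correct expansion is (x+y)² = x² + 2xy + y²; the cross term 2xy is missing.

Conclusion: No, this is NOT an identity.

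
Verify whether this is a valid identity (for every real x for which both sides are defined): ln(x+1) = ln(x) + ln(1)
Claim: ln(x+1) = ln(x) + ln(1).
Test a specific point where both sides are defined: x = 2.
LHS = ln(x+1) ≈ 1.0986
RHS = ln(x) + ln(1) ≈ 0.6931
Since 1.0986 ≠ 0.6931, the equation fails at this point, so it cannot hold for every real x for which both sides are defined.
ln(1) = 0, so the right side is just ln(x), which differs from ln(x+1).

Conclusion: No, this is NOT an identity.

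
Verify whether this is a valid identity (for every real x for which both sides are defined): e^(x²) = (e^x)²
Claim: e^(x²) = (e^x)².
Test a specific point where both sides are defined: x = 3/2.
LHS = e^(x²) ≈ 9.4877
RHS = (e^x)² ≈ 20.0855
Since 9.4877 ≠ 20.0855, the equation fails at this point, so it cannot hold for every real x for which both sides are defined.
(e^x)² = e^(2x), and 2x ≠ x² in general.

Conclusion: No, this is NOT an identity.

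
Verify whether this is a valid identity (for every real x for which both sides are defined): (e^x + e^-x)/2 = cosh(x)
Yes, this is an identity.

Claim: (e^x + e^-x)/2 = cosh(x).
Reasoning: This is exactly the definition of the hyperbolic cosine: cosh(x) := (e^x + e^-x)/2.
So the two sides agree for every real x for which both sides are defined.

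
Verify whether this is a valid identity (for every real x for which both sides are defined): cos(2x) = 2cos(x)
Claim: cos(2x) = 2cos(x).
Test a specific point where both sides are defined: x = π.
LHS = cos(2x) ≈ 1.0000
RHS = 2cos(x) ≈ -2.0000
Since 1.0000 ≠ -2.0000, the equation fails at this point, so it cannot hold for every real x for which both sides are defined.
The correct double-angle formula is cos(2x) = cos²x - sin²x.

Conclusion: No, this is NOT an identity.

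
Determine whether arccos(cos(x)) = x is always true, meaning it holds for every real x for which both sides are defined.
Claim: arccos(cos(x)) = x.
Test a specific point where both sides are defined: x = -π/4.
LHS = arccos(cos(x)) ≈ 0.7854
RHS = x ≈ -0.7854
Since 0.7854 ≠ -0.7854, the equation fails at this point, so it cannot hold for every real x for which both sides are defined.
arccos only returns values in [0, π], so arccos(cos(x)) = x holds only for x in that interval, not for all real x.

Conclusion: No, this is NOT an identity.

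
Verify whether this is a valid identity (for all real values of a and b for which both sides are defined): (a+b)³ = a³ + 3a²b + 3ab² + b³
Yes, this is an identity.

Claim: (a+b)³ = a³ + 3a²b + 3ab² + b³.
Reasoning: (a+b)³ = (a+b)(a+b)² = (a+b)(a² + 2ab + b²) = a³ + 2a²b + ab² + a²b + 2ab² + b³ = a³ + 3a²b + 3ab² + b³.
So the two sides agree for all real values of a and b for which both sides are defined.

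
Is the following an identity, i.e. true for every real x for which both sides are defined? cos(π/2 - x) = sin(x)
Claim: cos(π/2 - x) = sin(x).
Reasoning: Use cos(u - v) = cos(u)cos(v) + sin(u)sin(v) with u = π/2, v = x: cos(π/2)cos(x) + sin(π/2)sin(x) = 0·cos(x) + 1·sin(x) = sin(x).
So the two sides agree for every real x for which both sides are defined.

Conclusion: Yes, this is an identity.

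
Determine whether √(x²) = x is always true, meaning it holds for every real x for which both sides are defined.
Claim: √(x²) = x.
Test a specific point where both sides are defined: x = -3.
LHS = √(x²) ≈ 3.0000
RHS = x ≈ -3.0000
Since 3.0000 ≠ -3.0000, the equation fails at this point, so it cannot hold for every real x for which both sides are defined.
√(x²) = |x|, which differs from x whenever x < 0 (both sides are defined for every real x).

Conclusion: No, this is NOT an identity.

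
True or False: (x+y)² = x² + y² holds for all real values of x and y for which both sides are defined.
False.

Claim: (x+y)² = x² + y².
Test a specific point where both sides are defined: x = -2, y = 1.
LHS = (x+y)² ≈ 1.0000
RHS = x² + y² ≈ 5.0000
Since 1.0000 ≠ 5.0000, the equation fails at this point, so it cannot hold for all real values of x and y for which both sides are defined.
The correct expansion is (x+y)² = x² + 2xy + y²; the cross term 2xy is missing.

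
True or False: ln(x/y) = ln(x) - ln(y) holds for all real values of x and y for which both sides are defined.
True.

Claim: ln(x/y) = ln(x) - ln(y).
Reasoning: Both sides are simultaneously defined only when x, y > 0. Write x = e^p, y = e^q. Then x/y = e^(p-q), so ln(x/y) = p - q = ln(x) - ln(y).
So the two sides agree for all real values of x and y for which both sides are defined.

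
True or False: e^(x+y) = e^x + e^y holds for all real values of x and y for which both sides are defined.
False.

Claim: e^(x+y) = e^x + e^y.
Test a specific point where both sides are defined: x = 2, y = -2.
LHS = e^(x+y) ≈ 1.0000
RHS = e^x + e^y ≈ 7.5244
Since 1.0000 ≠ 7.5244, the equation fails at this point, so it cannot hold for all real values of x and y for which both sides are defined.
The correct rule is e^(x+y) = e^x · e^y (a product, not a sum).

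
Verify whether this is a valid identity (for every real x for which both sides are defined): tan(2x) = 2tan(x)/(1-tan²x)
Claim: tan(2x) = 2tan(x)/(1-tan²x).
Reasoning: tan(2x) = sin(2x)/cos(2x) = 2sin(x)cos(x) / (cos²x - sin²x). Divide numerator and denominator by cos²x: 2tan(x) / (1 - tan²x).
So the two sides agree for every real x for which both sides are defined.

Conclusion: Yes, this is an identity.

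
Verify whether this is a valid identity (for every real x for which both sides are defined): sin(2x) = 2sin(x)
Claim: sin(2x) = 2sin(x).
Test a specific point where both sides are defined: x = 3π/4.
LHS = sin(2x) ≈ -1.0000
RHS = 2sin(x) ≈ 1.4142
Since -1.0000 ≠ 1.4142, the equation fails at this point, so it cannot hold for every real x for which both sides are defined.
The correct double-angle formula is sin(2x) = 2sin(x)cos(x).

Conclusion: No, this is NOT an identity.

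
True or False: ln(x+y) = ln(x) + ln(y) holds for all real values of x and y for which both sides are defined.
False.

Claim: ln(x+y) = ln(x) + ln(y).
Test a specific point where both sides are defined: x = 1, y = 1/2.
LHS = ln(x+y) ≈ 0.4055
RHS = ln(x) + ln(y) ≈ -0.6931
Since 0.4055 ≠ -0.6931, the equation fails at this point, so it cannot hold for all real values of x and y for which both sides are defined.
ln(x) + ln(y) = ln(xy), not ln(x+y).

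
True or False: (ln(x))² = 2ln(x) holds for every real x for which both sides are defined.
False.

Claim: (ln(x))² = 2ln(x).
Test a specific point where both sides are defined: x = 3/2.
LHS = (ln(x))² ≈ 0.1644
RHS = 2ln(x) ≈ 0.8109
Since 0.1644 ≠ 0.8109, the equation fails at this point, so it cannot hold for every real x for which both sides are defined.
2ln(x) equals ln(x²), which is not the same as (ln x)².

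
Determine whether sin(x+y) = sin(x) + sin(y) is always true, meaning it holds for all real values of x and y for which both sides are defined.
No, this is NOT an identity.

Claim: sin(x+y) = sin(x) + sin(y).
Test a specific point where both sides are defined: x = -π/4, y = -π/4.
LHS = sin(x+y) ≈ -1.0000
RHS = sin(x) + sin(y) ≈ -1.4142
Since -1.0000 ≠ -1.4142, the equation fails at this point, so it cannot hold for all real values of x and y for which both sides are defined.
The correct expansion is sin(x+y) = sin(x)cos(y) + cos(x)sin(y); sine is not additive.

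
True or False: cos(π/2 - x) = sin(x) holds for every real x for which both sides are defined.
True.

Claim: cos(π/2 - x) = sin(x).
Reasoning: Use cos(u - v) = cos(u)cos(v) + sin(u)sin(v) with u = π/2, v = x: cos(π/2)cos(x) + sin(π/2)sin(x) = 0·cos(x) + 1·sin(x) = sin(x).
So the two sides agree for every real x for which both sides are defined.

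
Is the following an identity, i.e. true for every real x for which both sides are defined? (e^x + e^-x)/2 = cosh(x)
Claim: (e^x + e^-x)/2 = cosh(x).
Reasoning: This is exactly the definition of the hyperbolic cosine: cosh(x) := (e^x + e^-x)/2.
So the two sides agree for every real x for which both sides are defined.

Conclusion: Yes, this is an identity.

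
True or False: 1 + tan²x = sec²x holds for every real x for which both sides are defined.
Claim: 1 + tan²x = sec²x.
Reasoning: Start from sin²x + cos²x = 1 and divide every term by cos²x (allowed wherever tan x and sec x are defined): tan²x + 1 = 1/cos²x = sec²x.
So the two sides agree for every real x for which both sides are defined.

Conclusion: True.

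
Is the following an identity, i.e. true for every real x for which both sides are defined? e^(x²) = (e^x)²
Claim: e^(x²) = (e^x)².
Test a specific point where both sides are defined: x = 1/2.
LHS = e^(x²) ≈ 1.2840
RHS = (e^x)² ≈ 2.7183
Since 1.2840 ≠ 2.7183, the equation fails at this point, so it cannot hold for every real x for which both sides are defined.
(e^x)² = e^(2x), and 2x ≠ x² in general.

Conclusion: No, this is NOT an identity.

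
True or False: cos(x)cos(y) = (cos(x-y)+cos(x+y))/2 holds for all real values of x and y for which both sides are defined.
Claim: cos(x)cos(y) = (cos(x-y)+cos(x+y))/2.
Reasoning: cos(x-y) = cos(x)cos(y) + sin(x)sin(y) and cos(x+y) = cos(x)cos(y) - sin(x)sin(y). Adding, cos(x-y) + cos(x+y) = 2cos(x)cos(y); divide by 2.
So the two sides agree for all real values of x and y for which both sides are defined.

Conclusion: True.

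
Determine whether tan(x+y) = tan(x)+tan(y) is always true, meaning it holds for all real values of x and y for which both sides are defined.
Claim: tan(x+y) = tan(x)+tan(y).
Test a specific point where both sides are defined: x = π/6, y = -π/3.
LHS = tan(x+y) ≈ -0.5774
RHS = tan(x)+tan(y) ≈ -1.1547
Since -0.5774 ≠ -1.1547, the equation fails at this point, so it cannot hold for all real values of x and y for which both sides are defined.
The correct formula is tan(x+y) = (tan(x) + tan(y))/(1 - tan(x)tan(y)).

Conclusion: No, this is NOT an identity.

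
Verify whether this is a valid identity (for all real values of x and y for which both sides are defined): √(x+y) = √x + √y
No, this is NOT an identity.

Claim: √(x+y) = √x + √y.
Test a specific point where both sides are defined: x = 5, y = 2.
LHS = √(x+y) ≈ 2.6458
RHS = √x + √y ≈ 3.6503
Since 2.6458 ≠ 3.6503, the equation fails at this point, so it cannot hold for all real values of x and y for which both sides are defined.
Squaring the right side gives x + 2√(xy) + y, not x + y.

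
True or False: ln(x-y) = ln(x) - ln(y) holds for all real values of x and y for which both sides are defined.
False.

Claim: ln(x-y) = ln(x) - ln(y).
Test a specific point where both sides are defined: x = 2, y = 3/2.
LHS = ln(x-y) ≈ -0.6931
RHS = ln(x) - ln(y) ≈ 0.2877
Since -0.6931 ≠ 0.2877, the equation fails at this point, so it cannot hold for all real values of x and y for which both sides are defined.
ln(x) - ln(y) = ln(x/y), not ln(x-y).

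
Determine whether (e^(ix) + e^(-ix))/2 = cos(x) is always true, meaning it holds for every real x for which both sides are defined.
Claim: (e^(ix) + e^(-ix))/2 = cos(x).
Reasoning: By Euler's formula e^(ix) = cos(x) + i·sin(x) and e^(-ix) = cos(x) - i·sin(x). Adding cancels the sine terms: e^(ix) + e^(-ix) = 2cos(x); divide by 2.
So the two sides agree for every real x for which both sides are defined.

Conclusion: Yes, this is an identity.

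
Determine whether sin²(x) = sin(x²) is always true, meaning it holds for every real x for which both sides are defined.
No, this is NOT an identity.

Claim: sin²(x) = sin(x²).
Test a specific point where both sides are defined: x = -π/2.
LHS = sin²(x) ≈ 1.0000
RHS = sin(x²) ≈ 0.6243
Since 1.0000 ≠ 0.6243, the equation fails at this point, so it cannot hold for every real x for which both sides are defined.
sin²(x) means (sin x)², squaring the output; sin(x²) squares the input. These are different functions.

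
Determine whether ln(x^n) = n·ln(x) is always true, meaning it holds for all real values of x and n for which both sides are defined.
Yes, this is an identity.

Claim: ln(x^n) = n·ln(x).
Reasoning: The right side requires x > 0. For x > 0, x^n = (e^(ln x))^n = e^(n·ln x), so taking ln of both sides gives ln(x^n) = n·ln(x).
So the two sides agree for all real values of x and n for which both sides are defined.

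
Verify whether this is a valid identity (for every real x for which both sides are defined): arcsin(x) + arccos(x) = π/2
Claim: arcsin(x) + arccos(x) = π/2.
Reasoning: Both sides are defined for -1 ≤ x ≤ 1. Let θ = arcsin(x), so sin θ = x and θ ∈ [-π/2, π/2]. Then cos(π/2 - θ) = sin θ = x and π/2 - θ ∈ [0, π], which is exactly the range of arccos, so arccos(x) = π/2 - θ. Adding: arcsin(x) + arccos(x) = θ + (π/2 - θ) = π/2.
So the two sides agree for every real x for which both sides are defined.

Conclusion: Yes, this is an identity.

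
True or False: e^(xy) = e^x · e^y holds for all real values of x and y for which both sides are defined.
False.

Claim: e^(xy) = e^x · e^y.
Test a specific point where both sides are defined: x = -1, y = 1.
LHS = e^(xy) ≈ 0.3679
RHS = e^x · e^y ≈ 1.0000
Since 0.3679 ≠ 1.0000, the equation fails at this point, so it cannot hold for all real values of x and y for which both sides are defined.
e^x · e^y = e^(x+y), not e^(xy).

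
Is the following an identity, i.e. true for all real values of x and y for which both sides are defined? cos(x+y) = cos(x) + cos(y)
No, this is NOT an identity.

Claim: cos(x+y) = cos(x) + cos(y).
Test a specific point where both sides are defined: x = 2π/3, y = -π/6.
LHS = cos(x+y) ≈ 0.0000
RHS = cos(x) + cos(y) ≈ 0.3660
Since 0.0000 ≠ 0.3660, the equation fails at this point, so it cannot hold for all real values of x and y for which both sides are defined.
The correct expansion is cos(x+y) = cos(x)cos(y) - sin(x)sin(y); cosine is not additive.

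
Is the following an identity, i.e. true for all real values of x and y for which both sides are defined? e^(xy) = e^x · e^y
Claim: e^(xy) = e^x · e^y.
Test a specific point where both sides are defined: x = 5, y = -3.
LHS = e^(xy) ≈ 0.0000
RHS = e^x · e^y ≈ 7.3891
Since 0.0000 ≠ 7.3891, the equation fails at this point, so it cannot hold for all real values of x and y for which both sides are defined.
e^x · e^y = e^(x+y), not e^(xy).

Conclusion: No, this is NOT an identity.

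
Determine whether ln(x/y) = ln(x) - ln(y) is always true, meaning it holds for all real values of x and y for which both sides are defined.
Yes, this is an identity.

Claim: ln(x/y) = ln(x) - ln(y).
Reasoning: Both sides are simultaneously defined only when x, y > 0. Write x = e^p, y = e^q. Then x/y = e^(p-q), so ln(x/y) = p - q = ln(x) - ln(y).
So the two sides agree for all real values of x and y for which both sides are defined.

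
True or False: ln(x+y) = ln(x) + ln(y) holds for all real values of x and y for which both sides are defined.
Claim: ln(x+y) = ln(x) + ln(y).
Test a specific point where both sides are defined: x = 3/2, y = 5.
LHS = ln(x+y) ≈ 1.8718
RHS = ln(x) + ln(y) ≈ 2.0149
Since 1.8718 ≠ 2.0149, the equation fails at this point, so it cannot hold for all real values of x and y for which both sides are defined.
ln(x) + ln(y) = ln(xy), not ln(x+y).

Conclusion: False.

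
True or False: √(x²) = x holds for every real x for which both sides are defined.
Claim: √(x²) = x.
Test a specific point where both sides are defined: x = -3.
LHS = √(x²) ≈ 3.0000
RHS = x ≈ -3.0000
Since 3.0000 ≠ -3.0000, the equation fails at this point, so it cannot hold for every real x for which both sides are defined.
√(x²) = |x|, which differs from x whenever x < 0 (both sides are defined for every real x).

Conclusion: False.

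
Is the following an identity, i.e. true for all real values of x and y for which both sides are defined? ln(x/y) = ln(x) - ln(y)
Claim: ln(x/y) = ln(x) - ln(y).
Reasoning: Both sides are simultaneously defined only when x, y > 0. Write x = e^p, y = e^q. Then x/y = e^(p-q), so ln(x/y) = p - q = ln(x) - ln(y).
So the two sides agree for all real values of x and y for which both sides are defined.

Conclusion: Yes, this is an identity.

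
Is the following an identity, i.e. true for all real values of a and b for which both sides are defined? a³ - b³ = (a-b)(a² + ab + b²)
Claim: a³ - b³ = (a-b)(a² + ab + b²).
Reasoning: Expand the right side: (a-b)(a² + ab + b²) = a³ + a²b + ab² - a²b - ab² - b³ = a³ - b³ (the middle terms cancel in pairs).
So the two sides agree for all real values of a and b for which both sides are defined.

Conclusion: Yes, this is an identity.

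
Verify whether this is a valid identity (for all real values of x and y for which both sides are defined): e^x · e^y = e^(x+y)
Yes, this is an identity.

Claim: e^x · e^y = e^(x+y).
Reasoning: This is the law of exponents for a common base: multiplying powers adds exponents. E.g. from the series, (Σ x^j/j!)(Σ y^k/k!) = Σ_m (Σ_{j+k=m} x^j y^k/(j!k!)) = Σ_m (x+y)^m/m! by the binomial theorem.
So the two sides agree for all real values of x and y for which both sides are defined.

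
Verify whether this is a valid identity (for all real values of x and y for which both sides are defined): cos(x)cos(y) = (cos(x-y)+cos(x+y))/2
Claim: cos(x)cos(y) = (cos(x-y)+cos(x+y))/2.
Reasoning: cos(x-y) = cos(x)cos(y) + sin(x)sin(y) and cos(x+y) = cos(x)cos(y) - sin(x)sin(y). Adding, cos(x-y) + cos(x+y) = 2cos(x)cos(y); divide by 2.
So the two sides agree for all real values of x and y for which both sides are defined.

Conclusion: Yes, this is an identity.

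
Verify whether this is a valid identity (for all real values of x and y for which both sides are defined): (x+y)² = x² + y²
No, this is NOT an identity.

Claim: (x+y)² = x² + y².
Test a specific point where both sides are defined: x = 3/2, y = 3/2.
LHS = (x+y)² ≈ 9.0000
RHS = x² + y² ≈ 4.5000
Since 9.0000 ≠ 4.5000, the equation fails at this point, so it cannot hold for all real values of x and y for which both sides are defined.
The correct expansion is (x+y)² = x² + 2xy + y²; the cross term 2xy is missing.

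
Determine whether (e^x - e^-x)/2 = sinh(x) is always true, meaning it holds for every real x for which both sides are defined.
Claim: (e^x - e^-x)/2 = sinh(x).
Reasoning: This is exactly the definition of the hyperbolic sine: sinh(x) := (e^x - e^-x)/2.
So the two sides agree for every real x for which both sides are defined.

Conclusion: Yes, this is an identity.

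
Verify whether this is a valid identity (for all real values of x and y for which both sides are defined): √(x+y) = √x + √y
No, this is NOT an identity.

Claim: √(x+y) = √x + √y.
Test a specific point where both sides are defined: x = 3/2, y = 1.
LHS = √(x+y) ≈ 1.5811
RHS = √x + √y ≈ 2.2247
Since 1.5811 ≠ 2.2247, the equation fails at this point, so it cannot hold for all real values of x and y for which both sides are defined.
Squaring the right side gives x + 2√(xy) + y, not x + y.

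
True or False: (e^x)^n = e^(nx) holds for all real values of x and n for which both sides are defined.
True.

Claim: (e^x)^n = e^(nx).
Reasoning: e^x is a positive real number, and for a positive base B and real exponent n, B^n = e^(n·ln B). With B = e^x, ln B = x, so (e^x)^n = e^(n·x).
So the two sides agree for all real values of x and n for which both sides are defined.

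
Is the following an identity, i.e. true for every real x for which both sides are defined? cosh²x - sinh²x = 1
Claim: cosh²x - sinh²x = 1.
Reasoning: With cosh(x) = (e^x + e^-x)/2 and sinh(x) = (e^x - e^-x)/2: cosh²x = (e^(2x) + 2 + e^(-2x))/4 and sinh²x = (e^(2x) - 2 + e^(-2x))/4. Subtracting leaves 4/4 = 1.
So the two sides agree for every real x for which both sides are defined.

Conclusion: Yes, this is an identity.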